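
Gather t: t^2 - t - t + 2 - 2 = t^2 - 2*t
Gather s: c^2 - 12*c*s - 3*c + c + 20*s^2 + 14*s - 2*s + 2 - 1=c^2 - 2*c + 20*s^2 + s*(12 - 12*c) + 1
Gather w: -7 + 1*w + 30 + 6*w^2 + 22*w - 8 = 6*w^2 + 23*w + 15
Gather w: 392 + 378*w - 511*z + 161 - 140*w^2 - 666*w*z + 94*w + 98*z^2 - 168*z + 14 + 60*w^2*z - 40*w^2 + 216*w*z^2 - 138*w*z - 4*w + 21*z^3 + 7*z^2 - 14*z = w^2*(60*z - 180) + w*(216*z^2 - 804*z + 468) + 21*z^3 + 105*z^2 - 693*z + 567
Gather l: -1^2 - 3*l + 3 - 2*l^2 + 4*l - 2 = -2*l^2 + l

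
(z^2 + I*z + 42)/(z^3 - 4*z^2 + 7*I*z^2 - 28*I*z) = (z - 6*I)/(z*(z - 4))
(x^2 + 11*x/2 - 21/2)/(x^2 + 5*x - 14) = (x - 3/2)/(x - 2)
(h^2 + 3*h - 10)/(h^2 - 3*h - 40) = (h - 2)/(h - 8)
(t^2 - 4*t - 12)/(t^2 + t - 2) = (t - 6)/(t - 1)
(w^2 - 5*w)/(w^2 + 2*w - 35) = w/(w + 7)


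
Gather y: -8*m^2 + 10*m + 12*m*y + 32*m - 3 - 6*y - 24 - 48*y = -8*m^2 + 42*m + y*(12*m - 54) - 27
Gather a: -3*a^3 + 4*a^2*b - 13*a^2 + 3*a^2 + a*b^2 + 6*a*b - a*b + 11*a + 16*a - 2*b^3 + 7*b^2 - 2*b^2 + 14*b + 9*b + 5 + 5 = -3*a^3 + a^2*(4*b - 10) + a*(b^2 + 5*b + 27) - 2*b^3 + 5*b^2 + 23*b + 10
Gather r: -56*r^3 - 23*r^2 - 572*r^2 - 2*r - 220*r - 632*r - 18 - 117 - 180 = -56*r^3 - 595*r^2 - 854*r - 315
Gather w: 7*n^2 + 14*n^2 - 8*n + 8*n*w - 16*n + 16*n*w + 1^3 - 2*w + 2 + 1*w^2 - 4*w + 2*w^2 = 21*n^2 - 24*n + 3*w^2 + w*(24*n - 6) + 3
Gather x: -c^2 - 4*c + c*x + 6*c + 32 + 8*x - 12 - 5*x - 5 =-c^2 + 2*c + x*(c + 3) + 15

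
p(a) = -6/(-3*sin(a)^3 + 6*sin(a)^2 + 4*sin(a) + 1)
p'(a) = -6*(9*sin(a)^2*cos(a) - 12*sin(a)*cos(a) - 4*cos(a))/(-3*sin(a)^3 + 6*sin(a)^2 + 4*sin(a) + 1)^2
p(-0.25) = -14.18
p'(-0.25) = 15.60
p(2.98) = -3.36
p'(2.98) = -10.57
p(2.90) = -2.66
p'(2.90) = -7.25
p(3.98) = -2.33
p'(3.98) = 5.98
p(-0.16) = -11.38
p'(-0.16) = 39.64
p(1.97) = -0.81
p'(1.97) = -0.31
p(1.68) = -0.75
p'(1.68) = -0.07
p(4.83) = -1.02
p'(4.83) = -0.34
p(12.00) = -5.74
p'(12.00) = -23.34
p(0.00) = -6.00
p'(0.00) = 24.00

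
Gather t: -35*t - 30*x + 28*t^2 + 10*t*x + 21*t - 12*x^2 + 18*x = 28*t^2 + t*(10*x - 14) - 12*x^2 - 12*x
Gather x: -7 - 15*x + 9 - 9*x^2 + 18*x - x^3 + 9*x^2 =-x^3 + 3*x + 2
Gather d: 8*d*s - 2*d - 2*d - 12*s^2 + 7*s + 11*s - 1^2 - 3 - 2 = d*(8*s - 4) - 12*s^2 + 18*s - 6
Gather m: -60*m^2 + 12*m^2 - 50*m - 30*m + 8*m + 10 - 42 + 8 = -48*m^2 - 72*m - 24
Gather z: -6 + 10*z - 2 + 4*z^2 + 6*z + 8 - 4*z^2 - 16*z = 0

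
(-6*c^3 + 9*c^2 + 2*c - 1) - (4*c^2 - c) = -6*c^3 + 5*c^2 + 3*c - 1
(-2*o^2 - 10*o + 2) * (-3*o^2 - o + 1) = 6*o^4 + 32*o^3 + 2*o^2 - 12*o + 2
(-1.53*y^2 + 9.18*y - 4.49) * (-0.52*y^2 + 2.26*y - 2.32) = 0.7956*y^4 - 8.2314*y^3 + 26.6312*y^2 - 31.445*y + 10.4168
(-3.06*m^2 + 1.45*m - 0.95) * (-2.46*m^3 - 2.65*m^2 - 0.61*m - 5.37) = 7.5276*m^5 + 4.542*m^4 + 0.3611*m^3 + 18.0652*m^2 - 7.207*m + 5.1015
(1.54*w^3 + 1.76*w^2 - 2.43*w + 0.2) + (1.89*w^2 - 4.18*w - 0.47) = 1.54*w^3 + 3.65*w^2 - 6.61*w - 0.27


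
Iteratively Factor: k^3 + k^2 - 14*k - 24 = (k + 2)*(k^2 - k - 12) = (k + 2)*(k + 3)*(k - 4)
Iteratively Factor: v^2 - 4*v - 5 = (v + 1)*(v - 5)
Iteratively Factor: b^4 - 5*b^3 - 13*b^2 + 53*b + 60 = (b - 4)*(b^3 - b^2 - 17*b - 15) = (b - 5)*(b - 4)*(b^2 + 4*b + 3) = (b - 5)*(b - 4)*(b + 1)*(b + 3)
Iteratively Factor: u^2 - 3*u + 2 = (u - 1)*(u - 2)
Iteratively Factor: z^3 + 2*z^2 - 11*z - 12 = (z - 3)*(z^2 + 5*z + 4) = (z - 3)*(z + 4)*(z + 1)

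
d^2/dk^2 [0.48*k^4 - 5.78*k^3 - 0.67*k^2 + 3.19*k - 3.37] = 5.76*k^2 - 34.68*k - 1.34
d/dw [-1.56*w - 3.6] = -1.56000000000000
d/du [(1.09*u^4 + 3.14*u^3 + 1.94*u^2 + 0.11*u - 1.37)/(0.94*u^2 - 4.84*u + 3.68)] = (2.0492*u^5 - 12.8752*u^4 - 14.3504*u^3 + 25.1726*u^2 + 16.854*u - 6.226)/(0.8836*u^4 - 9.0992*u^3 + 30.344*u^2 - 35.6224*u + 13.5424)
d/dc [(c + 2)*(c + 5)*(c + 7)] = 3*c^2 + 28*c + 59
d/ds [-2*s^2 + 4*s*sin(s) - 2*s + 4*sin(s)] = 4*s*cos(s) - 4*s + 4*sqrt(2)*sin(s + pi/4) - 2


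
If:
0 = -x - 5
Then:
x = -5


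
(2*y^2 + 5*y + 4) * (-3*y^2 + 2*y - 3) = -6*y^4 - 11*y^3 - 8*y^2 - 7*y - 12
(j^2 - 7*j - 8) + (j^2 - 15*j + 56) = 2*j^2 - 22*j + 48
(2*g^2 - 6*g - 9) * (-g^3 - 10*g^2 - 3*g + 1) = -2*g^5 - 14*g^4 + 63*g^3 + 110*g^2 + 21*g - 9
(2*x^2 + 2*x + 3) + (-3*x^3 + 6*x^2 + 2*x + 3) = -3*x^3 + 8*x^2 + 4*x + 6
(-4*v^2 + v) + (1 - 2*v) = -4*v^2 - v + 1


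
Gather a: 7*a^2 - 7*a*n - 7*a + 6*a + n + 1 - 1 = 7*a^2 + a*(-7*n - 1) + n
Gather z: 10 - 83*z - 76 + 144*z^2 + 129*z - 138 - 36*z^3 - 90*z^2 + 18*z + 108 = -36*z^3 + 54*z^2 + 64*z - 96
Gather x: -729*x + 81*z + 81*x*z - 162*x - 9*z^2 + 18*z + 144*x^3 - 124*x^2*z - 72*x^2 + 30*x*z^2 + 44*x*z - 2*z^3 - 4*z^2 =144*x^3 + x^2*(-124*z - 72) + x*(30*z^2 + 125*z - 891) - 2*z^3 - 13*z^2 + 99*z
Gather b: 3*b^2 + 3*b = 3*b^2 + 3*b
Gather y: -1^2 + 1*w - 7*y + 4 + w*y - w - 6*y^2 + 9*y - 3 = -6*y^2 + y*(w + 2)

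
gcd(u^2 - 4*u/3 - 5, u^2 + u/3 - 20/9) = u + 5/3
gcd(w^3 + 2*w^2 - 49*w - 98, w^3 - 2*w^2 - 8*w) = w + 2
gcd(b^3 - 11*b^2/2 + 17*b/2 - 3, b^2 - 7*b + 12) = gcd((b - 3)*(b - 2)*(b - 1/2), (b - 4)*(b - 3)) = b - 3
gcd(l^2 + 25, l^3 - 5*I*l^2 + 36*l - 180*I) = l - 5*I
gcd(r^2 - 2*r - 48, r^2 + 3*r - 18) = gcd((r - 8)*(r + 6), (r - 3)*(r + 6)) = r + 6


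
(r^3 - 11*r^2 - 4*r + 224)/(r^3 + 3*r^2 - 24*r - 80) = (r^2 - 15*r + 56)/(r^2 - r - 20)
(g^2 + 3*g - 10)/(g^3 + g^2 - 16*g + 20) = 1/(g - 2)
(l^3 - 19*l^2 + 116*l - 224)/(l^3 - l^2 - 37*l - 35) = (l^2 - 12*l + 32)/(l^2 + 6*l + 5)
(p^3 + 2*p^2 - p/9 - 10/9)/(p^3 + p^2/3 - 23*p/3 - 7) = (9*p^2 + 9*p - 10)/(3*(3*p^2 - 2*p - 21))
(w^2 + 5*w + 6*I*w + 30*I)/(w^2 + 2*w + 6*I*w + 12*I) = (w + 5)/(w + 2)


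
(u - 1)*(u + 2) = u^2 + u - 2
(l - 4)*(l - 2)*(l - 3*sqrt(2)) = l^3 - 6*l^2 - 3*sqrt(2)*l^2 + 8*l + 18*sqrt(2)*l - 24*sqrt(2)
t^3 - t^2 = t^2*(t - 1)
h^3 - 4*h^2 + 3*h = h*(h - 3)*(h - 1)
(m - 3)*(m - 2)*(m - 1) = m^3 - 6*m^2 + 11*m - 6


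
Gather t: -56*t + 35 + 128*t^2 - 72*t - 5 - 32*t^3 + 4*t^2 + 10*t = -32*t^3 + 132*t^2 - 118*t + 30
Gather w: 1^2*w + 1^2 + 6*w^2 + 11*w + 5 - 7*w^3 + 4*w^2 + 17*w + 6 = -7*w^3 + 10*w^2 + 29*w + 12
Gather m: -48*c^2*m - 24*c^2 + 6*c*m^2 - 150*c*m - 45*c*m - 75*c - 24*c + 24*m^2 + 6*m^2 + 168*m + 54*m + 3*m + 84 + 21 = -24*c^2 - 99*c + m^2*(6*c + 30) + m*(-48*c^2 - 195*c + 225) + 105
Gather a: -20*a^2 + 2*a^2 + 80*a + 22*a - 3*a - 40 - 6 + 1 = -18*a^2 + 99*a - 45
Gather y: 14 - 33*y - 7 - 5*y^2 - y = -5*y^2 - 34*y + 7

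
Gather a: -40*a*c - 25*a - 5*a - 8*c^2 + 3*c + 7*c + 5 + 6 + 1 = a*(-40*c - 30) - 8*c^2 + 10*c + 12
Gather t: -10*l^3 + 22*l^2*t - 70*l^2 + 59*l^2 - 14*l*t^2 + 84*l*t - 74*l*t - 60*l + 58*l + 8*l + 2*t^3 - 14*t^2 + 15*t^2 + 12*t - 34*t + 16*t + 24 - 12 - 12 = -10*l^3 - 11*l^2 + 6*l + 2*t^3 + t^2*(1 - 14*l) + t*(22*l^2 + 10*l - 6)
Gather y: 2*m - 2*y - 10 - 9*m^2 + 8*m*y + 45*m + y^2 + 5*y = -9*m^2 + 47*m + y^2 + y*(8*m + 3) - 10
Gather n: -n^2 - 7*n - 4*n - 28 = -n^2 - 11*n - 28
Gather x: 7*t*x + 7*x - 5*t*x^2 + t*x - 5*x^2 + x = x^2*(-5*t - 5) + x*(8*t + 8)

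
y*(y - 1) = y^2 - y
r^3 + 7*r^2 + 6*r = r*(r + 1)*(r + 6)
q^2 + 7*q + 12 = (q + 3)*(q + 4)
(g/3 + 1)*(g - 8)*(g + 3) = g^3/3 - 2*g^2/3 - 13*g - 24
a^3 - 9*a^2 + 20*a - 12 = (a - 6)*(a - 2)*(a - 1)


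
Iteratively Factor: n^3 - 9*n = (n - 3)*(n^2 + 3*n) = (n - 3)*(n + 3)*(n)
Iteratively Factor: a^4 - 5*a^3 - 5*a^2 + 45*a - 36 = (a - 4)*(a^3 - a^2 - 9*a + 9) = (a - 4)*(a - 3)*(a^2 + 2*a - 3) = (a - 4)*(a - 3)*(a + 3)*(a - 1)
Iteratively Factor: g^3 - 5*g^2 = (g)*(g^2 - 5*g) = g^2*(g - 5)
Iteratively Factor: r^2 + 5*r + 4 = (r + 1)*(r + 4)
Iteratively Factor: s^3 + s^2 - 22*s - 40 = (s + 4)*(s^2 - 3*s - 10) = (s - 5)*(s + 4)*(s + 2)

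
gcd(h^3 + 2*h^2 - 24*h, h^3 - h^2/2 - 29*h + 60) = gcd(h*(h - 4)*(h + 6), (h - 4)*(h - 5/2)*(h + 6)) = h^2 + 2*h - 24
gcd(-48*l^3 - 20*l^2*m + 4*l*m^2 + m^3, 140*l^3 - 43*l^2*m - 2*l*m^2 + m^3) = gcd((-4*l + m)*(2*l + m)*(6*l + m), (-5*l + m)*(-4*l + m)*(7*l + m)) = 4*l - m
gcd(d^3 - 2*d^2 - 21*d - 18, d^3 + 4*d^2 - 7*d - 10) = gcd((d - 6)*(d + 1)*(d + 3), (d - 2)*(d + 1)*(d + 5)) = d + 1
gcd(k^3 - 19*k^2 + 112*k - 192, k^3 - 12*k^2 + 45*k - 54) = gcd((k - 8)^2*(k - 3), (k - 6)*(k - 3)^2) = k - 3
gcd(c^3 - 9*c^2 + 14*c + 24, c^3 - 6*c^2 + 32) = c - 4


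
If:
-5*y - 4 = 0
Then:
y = -4/5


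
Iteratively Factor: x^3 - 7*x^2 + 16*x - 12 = (x - 2)*(x^2 - 5*x + 6) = (x - 3)*(x - 2)*(x - 2)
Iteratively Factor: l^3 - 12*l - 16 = (l + 2)*(l^2 - 2*l - 8) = (l + 2)^2*(l - 4)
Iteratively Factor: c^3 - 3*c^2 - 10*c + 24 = (c + 3)*(c^2 - 6*c + 8) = (c - 4)*(c + 3)*(c - 2)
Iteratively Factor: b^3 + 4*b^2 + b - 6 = (b + 3)*(b^2 + b - 2) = (b + 2)*(b + 3)*(b - 1)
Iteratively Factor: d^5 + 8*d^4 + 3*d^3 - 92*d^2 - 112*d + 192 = (d + 4)*(d^4 + 4*d^3 - 13*d^2 - 40*d + 48) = (d - 1)*(d + 4)*(d^3 + 5*d^2 - 8*d - 48) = (d - 1)*(d + 4)^2*(d^2 + d - 12) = (d - 3)*(d - 1)*(d + 4)^2*(d + 4)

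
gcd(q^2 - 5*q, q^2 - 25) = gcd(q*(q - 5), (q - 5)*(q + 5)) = q - 5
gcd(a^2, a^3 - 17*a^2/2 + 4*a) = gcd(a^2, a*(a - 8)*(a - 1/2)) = a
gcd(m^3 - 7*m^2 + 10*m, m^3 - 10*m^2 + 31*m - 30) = m^2 - 7*m + 10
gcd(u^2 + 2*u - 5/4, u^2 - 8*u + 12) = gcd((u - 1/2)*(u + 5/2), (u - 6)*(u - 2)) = 1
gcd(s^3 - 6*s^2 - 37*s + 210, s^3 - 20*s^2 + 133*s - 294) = s - 7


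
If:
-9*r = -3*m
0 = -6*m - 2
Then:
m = -1/3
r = -1/9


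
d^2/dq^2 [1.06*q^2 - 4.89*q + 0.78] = 2.12000000000000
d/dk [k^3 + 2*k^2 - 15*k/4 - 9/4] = 3*k^2 + 4*k - 15/4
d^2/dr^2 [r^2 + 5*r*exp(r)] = 5*r*exp(r) + 10*exp(r) + 2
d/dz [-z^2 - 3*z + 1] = -2*z - 3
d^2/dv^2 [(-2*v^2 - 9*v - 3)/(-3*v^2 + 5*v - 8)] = 2*(111*v^3 - 63*v^2 - 783*v + 491)/(27*v^6 - 135*v^5 + 441*v^4 - 845*v^3 + 1176*v^2 - 960*v + 512)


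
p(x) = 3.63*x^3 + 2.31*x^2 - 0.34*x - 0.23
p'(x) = 10.89*x^2 + 4.62*x - 0.34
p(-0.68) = -0.07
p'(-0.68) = 1.55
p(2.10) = 42.86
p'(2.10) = 57.39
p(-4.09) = -208.55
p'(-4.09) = 162.93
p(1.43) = 14.62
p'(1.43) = 28.54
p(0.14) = -0.22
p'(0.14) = 0.52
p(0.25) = -0.11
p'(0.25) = 1.50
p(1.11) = 7.20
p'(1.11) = 18.21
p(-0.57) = 0.04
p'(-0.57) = 0.56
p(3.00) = 117.55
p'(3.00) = 111.53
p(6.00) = 864.97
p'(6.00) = 419.42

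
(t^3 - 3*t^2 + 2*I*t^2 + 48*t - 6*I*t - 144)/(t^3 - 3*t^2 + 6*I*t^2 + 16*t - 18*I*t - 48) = (t - 6*I)/(t - 2*I)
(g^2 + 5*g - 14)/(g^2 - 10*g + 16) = (g + 7)/(g - 8)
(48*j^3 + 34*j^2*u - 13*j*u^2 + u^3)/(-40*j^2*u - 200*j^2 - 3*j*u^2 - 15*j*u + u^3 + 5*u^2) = (-6*j^2 - 5*j*u + u^2)/(5*j*u + 25*j + u^2 + 5*u)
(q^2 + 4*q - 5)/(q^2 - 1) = (q + 5)/(q + 1)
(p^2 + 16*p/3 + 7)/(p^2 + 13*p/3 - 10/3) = (3*p^2 + 16*p + 21)/(3*p^2 + 13*p - 10)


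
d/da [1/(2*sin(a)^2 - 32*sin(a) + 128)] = -cos(a)/(sin(a) - 8)^3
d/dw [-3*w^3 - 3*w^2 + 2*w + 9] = -9*w^2 - 6*w + 2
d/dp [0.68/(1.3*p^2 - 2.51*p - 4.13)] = (1.7068 - 1.768*p)/(-1.3*p^2 + 2.51*p + 4.13)^2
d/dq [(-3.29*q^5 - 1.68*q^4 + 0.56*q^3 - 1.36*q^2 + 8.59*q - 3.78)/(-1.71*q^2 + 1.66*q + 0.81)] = (16.8777*q^6 - 16.1*q^5 - 22.6485*q^4 - 3.584*q^3 + 13.7921*q^2 - 15.1308*q + 13.2327)/(2.9241*q^4 - 5.6772*q^3 - 0.0146000000000002*q^2 + 2.6892*q + 0.6561)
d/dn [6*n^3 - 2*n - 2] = 18*n^2 - 2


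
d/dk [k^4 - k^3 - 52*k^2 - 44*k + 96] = 4*k^3 - 3*k^2 - 104*k - 44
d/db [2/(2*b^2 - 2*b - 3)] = 4*(1 - 2*b)/(-2*b^2 + 2*b + 3)^2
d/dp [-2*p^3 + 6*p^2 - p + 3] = -6*p^2 + 12*p - 1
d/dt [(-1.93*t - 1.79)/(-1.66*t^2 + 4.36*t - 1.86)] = (-3.2038*t^2 - 5.9428*t + 11.3942)/(2.7556*t^4 - 14.4752*t^3 + 25.1848*t^2 - 16.2192*t + 3.4596)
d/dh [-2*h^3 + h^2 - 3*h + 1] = -6*h^2 + 2*h - 3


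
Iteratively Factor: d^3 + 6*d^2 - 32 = (d + 4)*(d^2 + 2*d - 8) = (d - 2)*(d + 4)*(d + 4)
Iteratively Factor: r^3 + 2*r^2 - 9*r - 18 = (r - 3)*(r^2 + 5*r + 6) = (r - 3)*(r + 2)*(r + 3)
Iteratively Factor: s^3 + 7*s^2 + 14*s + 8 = (s + 2)*(s^2 + 5*s + 4) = (s + 1)*(s + 2)*(s + 4)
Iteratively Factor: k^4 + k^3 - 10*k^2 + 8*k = (k)*(k^3 + k^2 - 10*k + 8) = k*(k - 1)*(k^2 + 2*k - 8) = k*(k - 1)*(k + 4)*(k - 2)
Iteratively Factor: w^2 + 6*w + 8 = (w + 2)*(w + 4)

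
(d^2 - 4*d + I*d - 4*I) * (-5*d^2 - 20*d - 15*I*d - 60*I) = -5*d^4 - 20*I*d^3 + 95*d^2 + 320*I*d - 240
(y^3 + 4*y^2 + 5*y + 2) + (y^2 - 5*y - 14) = y^3 + 5*y^2 - 12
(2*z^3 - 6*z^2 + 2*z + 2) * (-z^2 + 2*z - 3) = -2*z^5 + 10*z^4 - 20*z^3 + 20*z^2 - 2*z - 6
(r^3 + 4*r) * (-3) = -3*r^3 - 12*r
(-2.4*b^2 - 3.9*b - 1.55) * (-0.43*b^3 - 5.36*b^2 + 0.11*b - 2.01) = 1.032*b^5 + 14.541*b^4 + 21.3065*b^3 + 12.703*b^2 + 7.6685*b + 3.1155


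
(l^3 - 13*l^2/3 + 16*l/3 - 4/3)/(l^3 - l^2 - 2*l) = (3*l^2 - 7*l + 2)/(3*l*(l + 1))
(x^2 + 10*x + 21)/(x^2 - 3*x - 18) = (x + 7)/(x - 6)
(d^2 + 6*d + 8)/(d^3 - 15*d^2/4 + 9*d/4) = 4*(d^2 + 6*d + 8)/(d*(4*d^2 - 15*d + 9))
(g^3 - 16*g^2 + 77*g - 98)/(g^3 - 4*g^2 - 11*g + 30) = (g^2 - 14*g + 49)/(g^2 - 2*g - 15)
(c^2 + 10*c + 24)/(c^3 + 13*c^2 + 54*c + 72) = 1/(c + 3)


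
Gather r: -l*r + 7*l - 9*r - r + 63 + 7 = 7*l + r*(-l - 10) + 70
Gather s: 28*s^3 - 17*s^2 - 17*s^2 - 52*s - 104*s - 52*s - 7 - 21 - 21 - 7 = 28*s^3 - 34*s^2 - 208*s - 56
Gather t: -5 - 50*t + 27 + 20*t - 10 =12 - 30*t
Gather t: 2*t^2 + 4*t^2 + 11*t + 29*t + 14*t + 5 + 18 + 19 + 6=6*t^2 + 54*t + 48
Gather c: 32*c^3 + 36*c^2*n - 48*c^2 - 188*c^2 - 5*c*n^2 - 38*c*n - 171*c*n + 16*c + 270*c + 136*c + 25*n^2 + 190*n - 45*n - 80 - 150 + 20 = 32*c^3 + c^2*(36*n - 236) + c*(-5*n^2 - 209*n + 422) + 25*n^2 + 145*n - 210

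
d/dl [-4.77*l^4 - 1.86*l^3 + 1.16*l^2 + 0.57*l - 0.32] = -19.08*l^3 - 5.58*l^2 + 2.32*l + 0.57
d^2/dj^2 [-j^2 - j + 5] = -2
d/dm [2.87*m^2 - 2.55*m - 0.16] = 5.74*m - 2.55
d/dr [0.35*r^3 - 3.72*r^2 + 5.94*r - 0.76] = 1.05*r^2 - 7.44*r + 5.94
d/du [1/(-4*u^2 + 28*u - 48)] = (2*u - 7)/(4*(u^2 - 7*u + 12)^2)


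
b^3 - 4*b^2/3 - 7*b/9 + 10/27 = (b - 5/3)*(b - 1/3)*(b + 2/3)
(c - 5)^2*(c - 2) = c^3 - 12*c^2 + 45*c - 50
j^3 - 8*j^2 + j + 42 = (j - 7)*(j - 3)*(j + 2)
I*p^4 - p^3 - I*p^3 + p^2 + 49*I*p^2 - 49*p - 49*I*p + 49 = (p - 7*I)*(p + I)*(p + 7*I)*(I*p - I)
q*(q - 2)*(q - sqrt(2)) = q^3 - 2*q^2 - sqrt(2)*q^2 + 2*sqrt(2)*q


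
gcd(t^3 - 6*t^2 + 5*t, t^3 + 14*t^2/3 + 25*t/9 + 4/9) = 1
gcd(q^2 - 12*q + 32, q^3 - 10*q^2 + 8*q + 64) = q^2 - 12*q + 32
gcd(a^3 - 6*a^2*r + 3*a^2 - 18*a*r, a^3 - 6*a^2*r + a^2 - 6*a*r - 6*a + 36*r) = -a^2 + 6*a*r - 3*a + 18*r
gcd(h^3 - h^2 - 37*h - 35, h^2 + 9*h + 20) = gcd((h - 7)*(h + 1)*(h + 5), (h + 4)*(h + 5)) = h + 5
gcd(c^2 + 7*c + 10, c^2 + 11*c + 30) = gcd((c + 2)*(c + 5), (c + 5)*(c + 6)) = c + 5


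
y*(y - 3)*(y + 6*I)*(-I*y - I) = -I*y^4 + 6*y^3 + 2*I*y^3 - 12*y^2 + 3*I*y^2 - 18*y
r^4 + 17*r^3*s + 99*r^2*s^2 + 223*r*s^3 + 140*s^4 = (r + s)*(r + 4*s)*(r + 5*s)*(r + 7*s)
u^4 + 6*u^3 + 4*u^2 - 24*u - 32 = (u - 2)*(u + 2)^2*(u + 4)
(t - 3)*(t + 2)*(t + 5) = t^3 + 4*t^2 - 11*t - 30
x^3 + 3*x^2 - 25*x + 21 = (x - 3)*(x - 1)*(x + 7)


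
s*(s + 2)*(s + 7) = s^3 + 9*s^2 + 14*s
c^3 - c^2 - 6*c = c*(c - 3)*(c + 2)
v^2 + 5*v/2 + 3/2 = (v + 1)*(v + 3/2)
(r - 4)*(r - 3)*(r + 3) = r^3 - 4*r^2 - 9*r + 36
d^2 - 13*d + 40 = (d - 8)*(d - 5)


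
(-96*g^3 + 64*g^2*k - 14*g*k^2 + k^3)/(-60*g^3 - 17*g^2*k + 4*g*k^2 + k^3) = (24*g^2 - 10*g*k + k^2)/(15*g^2 + 8*g*k + k^2)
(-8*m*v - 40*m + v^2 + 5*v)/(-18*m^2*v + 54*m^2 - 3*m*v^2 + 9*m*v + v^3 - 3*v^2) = (8*m*v + 40*m - v^2 - 5*v)/(18*m^2*v - 54*m^2 + 3*m*v^2 - 9*m*v - v^3 + 3*v^2)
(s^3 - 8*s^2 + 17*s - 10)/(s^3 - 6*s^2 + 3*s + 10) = (s - 1)/(s + 1)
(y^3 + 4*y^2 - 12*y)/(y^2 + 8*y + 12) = y*(y - 2)/(y + 2)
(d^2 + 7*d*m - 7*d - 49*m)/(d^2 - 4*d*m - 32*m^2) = (-d^2 - 7*d*m + 7*d + 49*m)/(-d^2 + 4*d*m + 32*m^2)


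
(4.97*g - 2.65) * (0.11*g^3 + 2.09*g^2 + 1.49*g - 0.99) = 0.5467*g^4 + 10.0958*g^3 + 1.8668*g^2 - 8.8688*g + 2.6235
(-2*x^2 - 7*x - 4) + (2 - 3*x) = -2*x^2 - 10*x - 2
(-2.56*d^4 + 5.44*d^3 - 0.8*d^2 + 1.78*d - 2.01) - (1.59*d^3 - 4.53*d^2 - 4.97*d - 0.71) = -2.56*d^4 + 3.85*d^3 + 3.73*d^2 + 6.75*d - 1.3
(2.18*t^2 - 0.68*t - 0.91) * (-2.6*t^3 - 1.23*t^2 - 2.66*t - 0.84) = -5.668*t^5 - 0.9134*t^4 - 2.5964*t^3 + 1.0969*t^2 + 2.9918*t + 0.7644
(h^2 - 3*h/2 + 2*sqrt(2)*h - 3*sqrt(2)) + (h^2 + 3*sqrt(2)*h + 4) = 2*h^2 - 3*h/2 + 5*sqrt(2)*h - 3*sqrt(2) + 4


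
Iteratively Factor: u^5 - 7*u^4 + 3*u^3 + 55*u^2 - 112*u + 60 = (u - 2)*(u^4 - 5*u^3 - 7*u^2 + 41*u - 30) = (u - 2)*(u - 1)*(u^3 - 4*u^2 - 11*u + 30) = (u - 5)*(u - 2)*(u - 1)*(u^2 + u - 6) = (u - 5)*(u - 2)*(u - 1)*(u + 3)*(u - 2)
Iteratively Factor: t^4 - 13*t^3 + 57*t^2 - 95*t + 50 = (t - 2)*(t^3 - 11*t^2 + 35*t - 25) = (t - 5)*(t - 2)*(t^2 - 6*t + 5) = (t - 5)^2*(t - 2)*(t - 1)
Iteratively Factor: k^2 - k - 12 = (k + 3)*(k - 4)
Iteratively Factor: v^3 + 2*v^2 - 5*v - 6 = (v + 3)*(v^2 - v - 2) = (v + 1)*(v + 3)*(v - 2)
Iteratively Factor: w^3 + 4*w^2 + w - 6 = (w + 2)*(w^2 + 2*w - 3) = (w + 2)*(w + 3)*(w - 1)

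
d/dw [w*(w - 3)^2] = 3*(w - 3)*(w - 1)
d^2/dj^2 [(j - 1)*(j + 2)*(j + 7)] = 6*j + 16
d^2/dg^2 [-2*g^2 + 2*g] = -4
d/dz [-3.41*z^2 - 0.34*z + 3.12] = -6.82*z - 0.34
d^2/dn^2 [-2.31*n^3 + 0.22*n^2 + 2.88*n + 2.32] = 0.44 - 13.86*n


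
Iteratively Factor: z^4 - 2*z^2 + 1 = (z + 1)*(z^3 - z^2 - z + 1) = (z - 1)*(z + 1)*(z^2 - 1) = (z - 1)*(z + 1)^2*(z - 1)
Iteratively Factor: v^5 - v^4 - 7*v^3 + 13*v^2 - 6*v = (v - 2)*(v^4 + v^3 - 5*v^2 + 3*v) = v*(v - 2)*(v^3 + v^2 - 5*v + 3) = v*(v - 2)*(v - 1)*(v^2 + 2*v - 3) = v*(v - 2)*(v - 1)^2*(v + 3)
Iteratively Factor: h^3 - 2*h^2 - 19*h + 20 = (h + 4)*(h^2 - 6*h + 5) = (h - 5)*(h + 4)*(h - 1)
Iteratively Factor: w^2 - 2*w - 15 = (w - 5)*(w + 3)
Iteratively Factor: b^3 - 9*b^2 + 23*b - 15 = (b - 5)*(b^2 - 4*b + 3) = (b - 5)*(b - 1)*(b - 3)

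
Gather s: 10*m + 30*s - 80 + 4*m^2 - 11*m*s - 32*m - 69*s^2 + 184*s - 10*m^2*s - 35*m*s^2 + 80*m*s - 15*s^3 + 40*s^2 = 4*m^2 - 22*m - 15*s^3 + s^2*(-35*m - 29) + s*(-10*m^2 + 69*m + 214) - 80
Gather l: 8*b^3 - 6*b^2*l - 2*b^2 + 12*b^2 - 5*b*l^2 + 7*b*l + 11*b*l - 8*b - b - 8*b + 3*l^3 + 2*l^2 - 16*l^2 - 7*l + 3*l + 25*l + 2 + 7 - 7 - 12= 8*b^3 + 10*b^2 - 17*b + 3*l^3 + l^2*(-5*b - 14) + l*(-6*b^2 + 18*b + 21) - 10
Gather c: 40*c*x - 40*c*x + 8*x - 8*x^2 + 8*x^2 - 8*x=0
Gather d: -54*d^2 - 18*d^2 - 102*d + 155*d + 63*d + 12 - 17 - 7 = -72*d^2 + 116*d - 12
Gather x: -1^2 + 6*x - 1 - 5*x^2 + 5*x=-5*x^2 + 11*x - 2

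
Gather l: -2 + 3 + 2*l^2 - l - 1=2*l^2 - l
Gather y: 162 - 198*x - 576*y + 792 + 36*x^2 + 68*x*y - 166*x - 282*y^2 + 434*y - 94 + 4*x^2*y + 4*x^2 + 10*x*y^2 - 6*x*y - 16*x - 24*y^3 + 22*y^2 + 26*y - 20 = 40*x^2 - 380*x - 24*y^3 + y^2*(10*x - 260) + y*(4*x^2 + 62*x - 116) + 840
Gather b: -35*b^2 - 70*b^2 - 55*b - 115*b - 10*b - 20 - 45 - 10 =-105*b^2 - 180*b - 75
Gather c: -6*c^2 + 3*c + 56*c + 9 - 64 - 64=-6*c^2 + 59*c - 119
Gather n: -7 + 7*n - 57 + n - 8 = 8*n - 72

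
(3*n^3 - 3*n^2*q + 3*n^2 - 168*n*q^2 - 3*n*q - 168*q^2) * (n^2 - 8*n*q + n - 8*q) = 3*n^5 - 27*n^4*q + 6*n^4 - 144*n^3*q^2 - 54*n^3*q + 3*n^3 + 1344*n^2*q^3 - 288*n^2*q^2 - 27*n^2*q + 2688*n*q^3 - 144*n*q^2 + 1344*q^3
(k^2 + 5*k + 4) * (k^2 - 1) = k^4 + 5*k^3 + 3*k^2 - 5*k - 4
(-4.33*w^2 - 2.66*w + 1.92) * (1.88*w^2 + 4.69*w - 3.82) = -8.1404*w^4 - 25.3085*w^3 + 7.6748*w^2 + 19.166*w - 7.3344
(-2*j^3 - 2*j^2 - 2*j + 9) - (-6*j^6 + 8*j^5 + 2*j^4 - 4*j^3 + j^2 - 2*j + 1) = 6*j^6 - 8*j^5 - 2*j^4 + 2*j^3 - 3*j^2 + 8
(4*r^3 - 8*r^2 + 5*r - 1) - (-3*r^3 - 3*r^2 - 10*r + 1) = 7*r^3 - 5*r^2 + 15*r - 2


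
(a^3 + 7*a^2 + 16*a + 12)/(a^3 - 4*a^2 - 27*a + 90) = (a^3 + 7*a^2 + 16*a + 12)/(a^3 - 4*a^2 - 27*a + 90)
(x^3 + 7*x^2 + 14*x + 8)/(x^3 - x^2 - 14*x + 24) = (x^2 + 3*x + 2)/(x^2 - 5*x + 6)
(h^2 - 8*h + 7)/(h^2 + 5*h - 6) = (h - 7)/(h + 6)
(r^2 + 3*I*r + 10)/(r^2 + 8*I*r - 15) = (r - 2*I)/(r + 3*I)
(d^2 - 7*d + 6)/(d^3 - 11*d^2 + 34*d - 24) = 1/(d - 4)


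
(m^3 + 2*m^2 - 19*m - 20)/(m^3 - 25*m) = (m^2 - 3*m - 4)/(m*(m - 5))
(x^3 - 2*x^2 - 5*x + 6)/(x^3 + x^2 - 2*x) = (x - 3)/x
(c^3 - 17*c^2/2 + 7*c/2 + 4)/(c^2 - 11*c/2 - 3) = (c^2 - 9*c + 8)/(c - 6)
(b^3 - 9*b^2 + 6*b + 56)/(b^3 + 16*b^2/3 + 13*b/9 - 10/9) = 9*(b^3 - 9*b^2 + 6*b + 56)/(9*b^3 + 48*b^2 + 13*b - 10)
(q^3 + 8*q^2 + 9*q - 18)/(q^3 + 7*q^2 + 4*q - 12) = (q + 3)/(q + 2)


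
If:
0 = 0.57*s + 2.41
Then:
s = -4.23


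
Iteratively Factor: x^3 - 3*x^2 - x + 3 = (x - 1)*(x^2 - 2*x - 3) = (x - 3)*(x - 1)*(x + 1)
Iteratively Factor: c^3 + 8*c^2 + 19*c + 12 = (c + 3)*(c^2 + 5*c + 4) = (c + 1)*(c + 3)*(c + 4)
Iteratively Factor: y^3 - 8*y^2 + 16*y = (y - 4)*(y^2 - 4*y) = y*(y - 4)*(y - 4)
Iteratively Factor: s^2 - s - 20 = (s + 4)*(s - 5)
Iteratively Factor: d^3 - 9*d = (d - 3)*(d^2 + 3*d) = (d - 3)*(d + 3)*(d)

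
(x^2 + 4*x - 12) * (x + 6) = x^3 + 10*x^2 + 12*x - 72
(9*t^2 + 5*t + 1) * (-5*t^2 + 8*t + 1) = -45*t^4 + 47*t^3 + 44*t^2 + 13*t + 1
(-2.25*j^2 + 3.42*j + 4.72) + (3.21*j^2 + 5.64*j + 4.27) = 0.96*j^2 + 9.06*j + 8.99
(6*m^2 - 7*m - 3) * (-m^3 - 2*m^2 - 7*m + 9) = -6*m^5 - 5*m^4 - 25*m^3 + 109*m^2 - 42*m - 27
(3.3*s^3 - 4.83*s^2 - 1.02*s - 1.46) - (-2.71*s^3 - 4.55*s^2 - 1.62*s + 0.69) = 6.01*s^3 - 0.28*s^2 + 0.6*s - 2.15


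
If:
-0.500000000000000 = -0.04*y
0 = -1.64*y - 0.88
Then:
No Solution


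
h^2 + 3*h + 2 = (h + 1)*(h + 2)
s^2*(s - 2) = s^3 - 2*s^2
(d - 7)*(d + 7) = d^2 - 49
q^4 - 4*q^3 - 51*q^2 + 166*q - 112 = (q - 8)*(q - 2)*(q - 1)*(q + 7)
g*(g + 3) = g^2 + 3*g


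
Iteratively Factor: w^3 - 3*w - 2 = (w - 2)*(w^2 + 2*w + 1) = (w - 2)*(w + 1)*(w + 1)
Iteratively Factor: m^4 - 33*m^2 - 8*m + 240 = (m - 5)*(m^3 + 5*m^2 - 8*m - 48) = (m - 5)*(m + 4)*(m^2 + m - 12) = (m - 5)*(m + 4)^2*(m - 3)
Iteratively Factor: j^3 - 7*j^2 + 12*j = (j - 3)*(j^2 - 4*j) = j*(j - 3)*(j - 4)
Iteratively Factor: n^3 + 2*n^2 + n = (n + 1)*(n^2 + n) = n*(n + 1)*(n + 1)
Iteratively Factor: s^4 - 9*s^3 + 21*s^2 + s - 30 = (s + 1)*(s^3 - 10*s^2 + 31*s - 30) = (s - 5)*(s + 1)*(s^2 - 5*s + 6) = (s - 5)*(s - 3)*(s + 1)*(s - 2)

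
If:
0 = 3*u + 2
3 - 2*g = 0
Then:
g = 3/2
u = -2/3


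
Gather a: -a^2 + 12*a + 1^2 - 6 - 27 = -a^2 + 12*a - 32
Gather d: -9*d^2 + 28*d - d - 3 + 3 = -9*d^2 + 27*d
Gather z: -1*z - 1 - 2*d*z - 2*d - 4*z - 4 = -2*d + z*(-2*d - 5) - 5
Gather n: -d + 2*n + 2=-d + 2*n + 2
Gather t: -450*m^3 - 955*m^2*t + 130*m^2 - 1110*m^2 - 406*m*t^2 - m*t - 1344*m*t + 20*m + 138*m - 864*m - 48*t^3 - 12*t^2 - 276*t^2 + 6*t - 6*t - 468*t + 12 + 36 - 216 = -450*m^3 - 980*m^2 - 706*m - 48*t^3 + t^2*(-406*m - 288) + t*(-955*m^2 - 1345*m - 468) - 168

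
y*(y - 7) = y^2 - 7*y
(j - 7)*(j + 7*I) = j^2 - 7*j + 7*I*j - 49*I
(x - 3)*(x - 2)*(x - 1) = x^3 - 6*x^2 + 11*x - 6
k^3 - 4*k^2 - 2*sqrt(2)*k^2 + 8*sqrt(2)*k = k*(k - 4)*(k - 2*sqrt(2))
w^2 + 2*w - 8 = (w - 2)*(w + 4)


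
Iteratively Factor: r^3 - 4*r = (r - 2)*(r^2 + 2*r) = r*(r - 2)*(r + 2)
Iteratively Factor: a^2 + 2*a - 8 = (a - 2)*(a + 4)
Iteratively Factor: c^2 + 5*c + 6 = (c + 2)*(c + 3)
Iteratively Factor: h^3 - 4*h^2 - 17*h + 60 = (h + 4)*(h^2 - 8*h + 15) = (h - 5)*(h + 4)*(h - 3)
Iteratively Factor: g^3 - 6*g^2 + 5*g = (g)*(g^2 - 6*g + 5) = g*(g - 5)*(g - 1)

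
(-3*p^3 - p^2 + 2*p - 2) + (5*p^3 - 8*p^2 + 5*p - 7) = 2*p^3 - 9*p^2 + 7*p - 9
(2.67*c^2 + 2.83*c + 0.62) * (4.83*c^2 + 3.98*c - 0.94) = 12.8961*c^4 + 24.2955*c^3 + 11.7482*c^2 - 0.1926*c - 0.5828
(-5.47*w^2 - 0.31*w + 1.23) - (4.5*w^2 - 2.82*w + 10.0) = -9.97*w^2 + 2.51*w - 8.77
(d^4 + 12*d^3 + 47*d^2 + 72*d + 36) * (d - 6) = d^5 + 6*d^4 - 25*d^3 - 210*d^2 - 396*d - 216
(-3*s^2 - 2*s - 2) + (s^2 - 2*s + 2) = -2*s^2 - 4*s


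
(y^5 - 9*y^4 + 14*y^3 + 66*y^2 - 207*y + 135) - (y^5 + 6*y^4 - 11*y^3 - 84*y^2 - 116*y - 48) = -15*y^4 + 25*y^3 + 150*y^2 - 91*y + 183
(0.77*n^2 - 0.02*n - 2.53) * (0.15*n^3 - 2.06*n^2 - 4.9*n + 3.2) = 0.1155*n^5 - 1.5892*n^4 - 4.1113*n^3 + 7.7738*n^2 + 12.333*n - 8.096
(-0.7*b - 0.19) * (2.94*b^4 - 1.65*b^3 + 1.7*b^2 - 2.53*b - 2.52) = -2.058*b^5 + 0.5964*b^4 - 0.8765*b^3 + 1.448*b^2 + 2.2447*b + 0.4788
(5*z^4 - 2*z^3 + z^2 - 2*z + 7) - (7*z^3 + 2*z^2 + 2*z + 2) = 5*z^4 - 9*z^3 - z^2 - 4*z + 5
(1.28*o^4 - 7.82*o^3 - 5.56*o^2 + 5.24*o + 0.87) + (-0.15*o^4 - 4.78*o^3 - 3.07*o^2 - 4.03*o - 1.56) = 1.13*o^4 - 12.6*o^3 - 8.63*o^2 + 1.21*o - 0.69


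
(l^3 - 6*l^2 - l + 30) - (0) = l^3 - 6*l^2 - l + 30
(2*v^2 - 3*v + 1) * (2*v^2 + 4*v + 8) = 4*v^4 + 2*v^3 + 6*v^2 - 20*v + 8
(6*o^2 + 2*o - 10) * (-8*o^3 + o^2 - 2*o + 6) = -48*o^5 - 10*o^4 + 70*o^3 + 22*o^2 + 32*o - 60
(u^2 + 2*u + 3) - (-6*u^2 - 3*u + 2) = 7*u^2 + 5*u + 1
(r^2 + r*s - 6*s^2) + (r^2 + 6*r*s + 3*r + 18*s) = 2*r^2 + 7*r*s + 3*r - 6*s^2 + 18*s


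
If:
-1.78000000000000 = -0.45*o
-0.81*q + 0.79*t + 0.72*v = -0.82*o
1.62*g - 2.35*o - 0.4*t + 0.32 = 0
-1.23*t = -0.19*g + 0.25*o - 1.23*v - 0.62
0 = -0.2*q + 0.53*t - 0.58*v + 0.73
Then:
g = 5.76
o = 3.96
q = 5.14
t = 0.89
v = 0.30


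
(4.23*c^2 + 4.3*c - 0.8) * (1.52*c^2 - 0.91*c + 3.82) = 6.4296*c^4 + 2.6867*c^3 + 11.0296*c^2 + 17.154*c - 3.056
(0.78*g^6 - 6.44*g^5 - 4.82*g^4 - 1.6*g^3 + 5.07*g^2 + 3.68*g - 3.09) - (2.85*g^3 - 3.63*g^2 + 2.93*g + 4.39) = 0.78*g^6 - 6.44*g^5 - 4.82*g^4 - 4.45*g^3 + 8.7*g^2 + 0.75*g - 7.48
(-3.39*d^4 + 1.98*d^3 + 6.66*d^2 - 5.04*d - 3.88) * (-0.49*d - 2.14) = 1.6611*d^5 + 6.2844*d^4 - 7.5006*d^3 - 11.7828*d^2 + 12.6868*d + 8.3032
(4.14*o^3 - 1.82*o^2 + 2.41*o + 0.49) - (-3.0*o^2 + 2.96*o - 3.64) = 4.14*o^3 + 1.18*o^2 - 0.55*o + 4.13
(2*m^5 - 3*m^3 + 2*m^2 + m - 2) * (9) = 18*m^5 - 27*m^3 + 18*m^2 + 9*m - 18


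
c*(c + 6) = c^2 + 6*c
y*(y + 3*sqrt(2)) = y^2 + 3*sqrt(2)*y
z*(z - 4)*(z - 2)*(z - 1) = z^4 - 7*z^3 + 14*z^2 - 8*z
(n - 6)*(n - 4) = n^2 - 10*n + 24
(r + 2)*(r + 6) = r^2 + 8*r + 12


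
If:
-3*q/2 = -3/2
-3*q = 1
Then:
No Solution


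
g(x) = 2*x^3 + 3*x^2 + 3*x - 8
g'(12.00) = 939.00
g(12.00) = 3916.00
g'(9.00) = 543.00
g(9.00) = 1720.00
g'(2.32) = 49.21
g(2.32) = 40.08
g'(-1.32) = 5.53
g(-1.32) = -11.33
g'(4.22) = 135.17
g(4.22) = 208.39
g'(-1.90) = 13.26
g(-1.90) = -16.59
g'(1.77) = 32.42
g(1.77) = 17.80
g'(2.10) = 42.06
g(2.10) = 30.05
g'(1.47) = 24.79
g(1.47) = 9.25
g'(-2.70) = 30.54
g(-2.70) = -33.60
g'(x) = 6*x^2 + 6*x + 3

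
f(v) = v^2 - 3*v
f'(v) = 2*v - 3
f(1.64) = -2.23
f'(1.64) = 0.28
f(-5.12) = 41.57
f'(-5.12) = -13.24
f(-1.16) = 4.83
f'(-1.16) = -5.32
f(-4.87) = 38.33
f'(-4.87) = -12.74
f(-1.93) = 9.51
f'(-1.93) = -6.86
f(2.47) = -1.31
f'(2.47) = 1.94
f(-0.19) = 0.61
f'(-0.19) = -3.38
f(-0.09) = 0.28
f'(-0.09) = -3.18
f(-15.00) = 270.00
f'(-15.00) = -33.00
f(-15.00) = 270.00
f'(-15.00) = -33.00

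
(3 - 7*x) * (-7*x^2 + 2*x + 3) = 49*x^3 - 35*x^2 - 15*x + 9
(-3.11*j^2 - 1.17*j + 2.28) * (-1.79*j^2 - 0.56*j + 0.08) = 5.5669*j^4 + 3.8359*j^3 - 3.6748*j^2 - 1.3704*j + 0.1824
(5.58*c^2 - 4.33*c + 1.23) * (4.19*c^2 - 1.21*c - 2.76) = 23.3802*c^4 - 24.8945*c^3 - 5.0078*c^2 + 10.4625*c - 3.3948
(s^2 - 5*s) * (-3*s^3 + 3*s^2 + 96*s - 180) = -3*s^5 + 18*s^4 + 81*s^3 - 660*s^2 + 900*s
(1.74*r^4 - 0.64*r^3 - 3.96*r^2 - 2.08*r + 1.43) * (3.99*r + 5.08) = 6.9426*r^5 + 6.2856*r^4 - 19.0516*r^3 - 28.416*r^2 - 4.8607*r + 7.2644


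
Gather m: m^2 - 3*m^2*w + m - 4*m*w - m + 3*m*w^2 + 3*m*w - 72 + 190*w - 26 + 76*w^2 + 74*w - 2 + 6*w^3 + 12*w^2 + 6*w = m^2*(1 - 3*w) + m*(3*w^2 - w) + 6*w^3 + 88*w^2 + 270*w - 100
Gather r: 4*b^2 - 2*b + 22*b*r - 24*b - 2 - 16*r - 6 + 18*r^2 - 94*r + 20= 4*b^2 - 26*b + 18*r^2 + r*(22*b - 110) + 12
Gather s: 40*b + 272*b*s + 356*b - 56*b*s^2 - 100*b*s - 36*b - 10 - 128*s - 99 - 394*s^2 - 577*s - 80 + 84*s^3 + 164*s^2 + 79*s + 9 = 360*b + 84*s^3 + s^2*(-56*b - 230) + s*(172*b - 626) - 180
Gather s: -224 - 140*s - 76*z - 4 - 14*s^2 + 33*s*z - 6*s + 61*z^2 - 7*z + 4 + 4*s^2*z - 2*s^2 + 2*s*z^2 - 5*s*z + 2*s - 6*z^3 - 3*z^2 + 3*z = s^2*(4*z - 16) + s*(2*z^2 + 28*z - 144) - 6*z^3 + 58*z^2 - 80*z - 224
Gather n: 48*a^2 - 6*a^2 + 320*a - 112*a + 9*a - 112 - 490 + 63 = 42*a^2 + 217*a - 539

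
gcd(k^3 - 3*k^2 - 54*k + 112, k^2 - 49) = k + 7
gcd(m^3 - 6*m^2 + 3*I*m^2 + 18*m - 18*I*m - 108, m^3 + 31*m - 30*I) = m + 6*I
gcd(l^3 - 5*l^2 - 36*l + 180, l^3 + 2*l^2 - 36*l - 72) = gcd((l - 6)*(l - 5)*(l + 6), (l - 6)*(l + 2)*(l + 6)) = l^2 - 36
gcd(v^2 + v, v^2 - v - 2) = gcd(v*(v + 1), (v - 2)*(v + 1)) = v + 1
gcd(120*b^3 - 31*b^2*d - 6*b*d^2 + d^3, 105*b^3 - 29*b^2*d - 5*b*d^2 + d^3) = 15*b^2 - 2*b*d - d^2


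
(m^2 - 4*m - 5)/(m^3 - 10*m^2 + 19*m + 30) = 1/(m - 6)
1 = 1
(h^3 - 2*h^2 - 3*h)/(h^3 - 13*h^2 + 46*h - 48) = h*(h + 1)/(h^2 - 10*h + 16)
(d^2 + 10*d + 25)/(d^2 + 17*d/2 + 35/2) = 2*(d + 5)/(2*d + 7)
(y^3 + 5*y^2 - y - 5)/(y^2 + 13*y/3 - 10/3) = 3*(y^2 - 1)/(3*y - 2)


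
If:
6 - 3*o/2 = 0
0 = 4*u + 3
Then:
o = 4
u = -3/4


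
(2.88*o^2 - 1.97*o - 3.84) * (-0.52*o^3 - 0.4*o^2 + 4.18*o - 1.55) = -1.4976*o^5 - 0.1276*o^4 + 14.8232*o^3 - 11.1626*o^2 - 12.9977*o + 5.952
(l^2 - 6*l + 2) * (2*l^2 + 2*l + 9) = 2*l^4 - 10*l^3 + l^2 - 50*l + 18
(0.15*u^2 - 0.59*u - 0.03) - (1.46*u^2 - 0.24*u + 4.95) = -1.31*u^2 - 0.35*u - 4.98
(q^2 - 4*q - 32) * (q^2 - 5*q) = q^4 - 9*q^3 - 12*q^2 + 160*q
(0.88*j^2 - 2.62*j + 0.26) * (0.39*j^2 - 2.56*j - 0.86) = 0.3432*j^4 - 3.2746*j^3 + 6.0518*j^2 + 1.5876*j - 0.2236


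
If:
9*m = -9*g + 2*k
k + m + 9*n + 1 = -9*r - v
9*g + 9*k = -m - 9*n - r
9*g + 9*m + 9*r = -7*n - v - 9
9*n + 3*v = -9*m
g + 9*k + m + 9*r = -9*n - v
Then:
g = -45065/13471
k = 7317/13471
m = 46691/13471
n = 34197/13471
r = -14732/13471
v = -242664/13471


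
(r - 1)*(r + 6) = r^2 + 5*r - 6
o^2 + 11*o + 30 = (o + 5)*(o + 6)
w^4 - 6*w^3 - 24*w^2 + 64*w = w*(w - 8)*(w - 2)*(w + 4)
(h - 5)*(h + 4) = h^2 - h - 20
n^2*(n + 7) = n^3 + 7*n^2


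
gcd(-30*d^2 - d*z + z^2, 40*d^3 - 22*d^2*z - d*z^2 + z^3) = 5*d + z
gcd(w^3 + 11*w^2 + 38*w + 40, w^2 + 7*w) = 1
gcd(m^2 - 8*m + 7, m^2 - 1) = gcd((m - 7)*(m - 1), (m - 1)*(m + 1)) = m - 1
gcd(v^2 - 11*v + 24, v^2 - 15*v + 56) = v - 8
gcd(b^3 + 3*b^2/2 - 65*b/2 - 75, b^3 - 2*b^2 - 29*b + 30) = b^2 - b - 30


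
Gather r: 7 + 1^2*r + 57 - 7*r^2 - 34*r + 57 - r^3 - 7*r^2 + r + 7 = -r^3 - 14*r^2 - 32*r + 128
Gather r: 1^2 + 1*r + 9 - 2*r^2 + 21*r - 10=-2*r^2 + 22*r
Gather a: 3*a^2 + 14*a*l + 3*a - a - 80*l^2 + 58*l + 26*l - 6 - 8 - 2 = 3*a^2 + a*(14*l + 2) - 80*l^2 + 84*l - 16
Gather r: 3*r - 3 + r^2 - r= r^2 + 2*r - 3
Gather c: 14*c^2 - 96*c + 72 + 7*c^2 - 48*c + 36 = 21*c^2 - 144*c + 108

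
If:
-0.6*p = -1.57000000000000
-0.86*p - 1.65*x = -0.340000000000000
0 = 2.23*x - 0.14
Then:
No Solution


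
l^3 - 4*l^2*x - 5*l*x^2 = l*(l - 5*x)*(l + x)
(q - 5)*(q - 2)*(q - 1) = q^3 - 8*q^2 + 17*q - 10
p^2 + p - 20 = (p - 4)*(p + 5)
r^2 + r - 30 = (r - 5)*(r + 6)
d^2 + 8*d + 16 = (d + 4)^2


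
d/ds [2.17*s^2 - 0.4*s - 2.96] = 4.34*s - 0.4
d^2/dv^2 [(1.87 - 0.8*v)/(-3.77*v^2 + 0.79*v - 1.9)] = ((15.3638 - 18.096*v)*(3.77*v^2 - 0.79*v + 1.9) + (0.8*v - 1.87)*(7.54*v - 0.79)*(15.08*v - 1.58))/(3.77*v^2 - 0.79*v + 1.9)^3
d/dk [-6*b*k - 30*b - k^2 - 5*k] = -6*b - 2*k - 5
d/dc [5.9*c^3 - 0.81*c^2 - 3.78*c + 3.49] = 17.7*c^2 - 1.62*c - 3.78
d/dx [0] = 0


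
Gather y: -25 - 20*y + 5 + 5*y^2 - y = 5*y^2 - 21*y - 20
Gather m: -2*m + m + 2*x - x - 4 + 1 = -m + x - 3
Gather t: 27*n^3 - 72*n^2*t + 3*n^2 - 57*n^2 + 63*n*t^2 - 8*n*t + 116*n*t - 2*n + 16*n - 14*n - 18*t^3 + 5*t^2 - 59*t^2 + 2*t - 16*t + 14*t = 27*n^3 - 54*n^2 - 18*t^3 + t^2*(63*n - 54) + t*(-72*n^2 + 108*n)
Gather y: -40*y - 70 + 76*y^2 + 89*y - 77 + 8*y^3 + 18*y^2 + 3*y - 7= 8*y^3 + 94*y^2 + 52*y - 154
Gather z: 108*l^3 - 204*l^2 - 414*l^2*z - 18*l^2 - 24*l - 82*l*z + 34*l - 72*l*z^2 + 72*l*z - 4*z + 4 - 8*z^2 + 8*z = 108*l^3 - 222*l^2 + 10*l + z^2*(-72*l - 8) + z*(-414*l^2 - 10*l + 4) + 4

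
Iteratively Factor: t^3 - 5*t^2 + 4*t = (t)*(t^2 - 5*t + 4) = t*(t - 4)*(t - 1)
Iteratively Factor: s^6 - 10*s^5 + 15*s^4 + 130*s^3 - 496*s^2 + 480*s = (s - 5)*(s^5 - 5*s^4 - 10*s^3 + 80*s^2 - 96*s) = (s - 5)*(s - 4)*(s^4 - s^3 - 14*s^2 + 24*s) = s*(s - 5)*(s - 4)*(s^3 - s^2 - 14*s + 24) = s*(s - 5)*(s - 4)*(s - 2)*(s^2 + s - 12) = s*(s - 5)*(s - 4)*(s - 2)*(s + 4)*(s - 3)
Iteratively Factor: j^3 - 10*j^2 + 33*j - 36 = (j - 3)*(j^2 - 7*j + 12) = (j - 3)^2*(j - 4)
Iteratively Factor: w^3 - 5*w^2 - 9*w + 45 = (w - 5)*(w^2 - 9) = (w - 5)*(w + 3)*(w - 3)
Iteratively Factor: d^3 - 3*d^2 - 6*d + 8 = (d - 4)*(d^2 + d - 2) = (d - 4)*(d + 2)*(d - 1)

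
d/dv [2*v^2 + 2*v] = 4*v + 2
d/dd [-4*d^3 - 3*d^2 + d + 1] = -12*d^2 - 6*d + 1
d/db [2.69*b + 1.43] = 2.69000000000000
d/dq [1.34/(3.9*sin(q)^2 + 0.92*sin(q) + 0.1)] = -(10.452*sin(q) + 1.2328)*cos(q)/(3.9*sin(q)^2 + 0.92*sin(q) + 0.1)^2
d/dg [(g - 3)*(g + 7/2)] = 2*g + 1/2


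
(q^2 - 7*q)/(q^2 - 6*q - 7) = q/(q + 1)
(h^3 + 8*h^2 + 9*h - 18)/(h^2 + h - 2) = (h^2 + 9*h + 18)/(h + 2)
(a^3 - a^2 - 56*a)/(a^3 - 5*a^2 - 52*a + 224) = a/(a - 4)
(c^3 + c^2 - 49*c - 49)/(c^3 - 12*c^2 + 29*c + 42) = (c + 7)/(c - 6)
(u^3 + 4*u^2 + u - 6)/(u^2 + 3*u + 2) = (u^2 + 2*u - 3)/(u + 1)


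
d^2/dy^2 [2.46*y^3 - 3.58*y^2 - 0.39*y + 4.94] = 14.76*y - 7.16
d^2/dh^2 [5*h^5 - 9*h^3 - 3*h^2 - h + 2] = 100*h^3 - 54*h - 6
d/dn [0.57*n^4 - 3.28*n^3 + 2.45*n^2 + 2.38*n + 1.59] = 2.28*n^3 - 9.84*n^2 + 4.9*n + 2.38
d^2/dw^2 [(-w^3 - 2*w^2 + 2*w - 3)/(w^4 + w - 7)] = 2*(-w^9 - 6*w^8 + 12*w^7 - 23*w^6 - 72*w^5 - 174*w^4 + 133*w^3 - 105*w^2 - 147*w - 87)/(w^12 + 3*w^9 - 21*w^8 + 3*w^6 - 42*w^5 + 147*w^4 + w^3 - 21*w^2 + 147*w - 343)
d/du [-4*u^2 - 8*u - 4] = -8*u - 8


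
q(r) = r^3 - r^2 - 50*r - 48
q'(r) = 3*r^2 - 2*r - 50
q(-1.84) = 34.38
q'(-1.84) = -36.16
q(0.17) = -56.52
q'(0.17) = -50.25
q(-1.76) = 31.45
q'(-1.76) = -37.19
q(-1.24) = 10.56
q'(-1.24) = -42.91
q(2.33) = -157.28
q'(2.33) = -38.37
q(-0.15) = -40.53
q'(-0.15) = -49.63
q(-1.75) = 31.08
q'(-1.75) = -37.31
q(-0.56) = -20.49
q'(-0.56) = -47.94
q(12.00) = 936.00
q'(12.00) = 358.00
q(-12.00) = -1320.00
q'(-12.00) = 406.00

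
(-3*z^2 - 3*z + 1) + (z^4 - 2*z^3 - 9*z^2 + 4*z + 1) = z^4 - 2*z^3 - 12*z^2 + z + 2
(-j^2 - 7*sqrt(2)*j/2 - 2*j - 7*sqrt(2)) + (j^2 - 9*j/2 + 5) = -13*j/2 - 7*sqrt(2)*j/2 - 7*sqrt(2) + 5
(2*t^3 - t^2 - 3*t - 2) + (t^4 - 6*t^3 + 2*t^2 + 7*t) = t^4 - 4*t^3 + t^2 + 4*t - 2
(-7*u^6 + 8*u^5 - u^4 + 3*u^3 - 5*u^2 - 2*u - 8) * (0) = 0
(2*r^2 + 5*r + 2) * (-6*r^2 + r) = -12*r^4 - 28*r^3 - 7*r^2 + 2*r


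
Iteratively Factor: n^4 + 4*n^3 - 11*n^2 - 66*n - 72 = (n - 4)*(n^3 + 8*n^2 + 21*n + 18) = (n - 4)*(n + 3)*(n^2 + 5*n + 6) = (n - 4)*(n + 3)^2*(n + 2)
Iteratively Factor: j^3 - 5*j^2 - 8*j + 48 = (j + 3)*(j^2 - 8*j + 16) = (j - 4)*(j + 3)*(j - 4)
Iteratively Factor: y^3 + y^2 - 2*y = (y - 1)*(y^2 + 2*y) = (y - 1)*(y + 2)*(y)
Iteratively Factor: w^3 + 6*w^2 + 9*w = (w + 3)*(w^2 + 3*w) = (w + 3)^2*(w)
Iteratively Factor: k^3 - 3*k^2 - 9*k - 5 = (k - 5)*(k^2 + 2*k + 1) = (k - 5)*(k + 1)*(k + 1)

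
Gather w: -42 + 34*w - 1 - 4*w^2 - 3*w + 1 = -4*w^2 + 31*w - 42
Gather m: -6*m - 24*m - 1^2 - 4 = -30*m - 5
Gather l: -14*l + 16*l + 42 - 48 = 2*l - 6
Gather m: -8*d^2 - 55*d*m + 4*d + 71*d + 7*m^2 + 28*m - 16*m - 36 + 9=-8*d^2 + 75*d + 7*m^2 + m*(12 - 55*d) - 27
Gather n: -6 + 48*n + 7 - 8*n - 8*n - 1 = 32*n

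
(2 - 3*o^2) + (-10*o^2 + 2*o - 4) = -13*o^2 + 2*o - 2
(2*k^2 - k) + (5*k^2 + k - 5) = 7*k^2 - 5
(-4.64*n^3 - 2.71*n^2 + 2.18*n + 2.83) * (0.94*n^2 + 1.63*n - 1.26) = -4.3616*n^5 - 10.1106*n^4 + 3.4783*n^3 + 9.6282*n^2 + 1.8661*n - 3.5658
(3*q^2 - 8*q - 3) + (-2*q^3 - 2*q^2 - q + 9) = -2*q^3 + q^2 - 9*q + 6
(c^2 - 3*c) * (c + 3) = c^3 - 9*c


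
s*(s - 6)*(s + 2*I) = s^3 - 6*s^2 + 2*I*s^2 - 12*I*s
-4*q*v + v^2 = v*(-4*q + v)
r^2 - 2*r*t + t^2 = (r - t)^2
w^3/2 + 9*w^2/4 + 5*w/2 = w*(w/2 + 1)*(w + 5/2)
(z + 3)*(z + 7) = z^2 + 10*z + 21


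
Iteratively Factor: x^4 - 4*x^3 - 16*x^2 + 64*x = (x)*(x^3 - 4*x^2 - 16*x + 64) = x*(x - 4)*(x^2 - 16) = x*(x - 4)^2*(x + 4)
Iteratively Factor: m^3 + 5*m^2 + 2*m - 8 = (m + 2)*(m^2 + 3*m - 4) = (m + 2)*(m + 4)*(m - 1)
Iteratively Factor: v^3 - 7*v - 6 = (v - 3)*(v^2 + 3*v + 2) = (v - 3)*(v + 2)*(v + 1)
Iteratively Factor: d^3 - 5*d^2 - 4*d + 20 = (d - 2)*(d^2 - 3*d - 10) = (d - 2)*(d + 2)*(d - 5)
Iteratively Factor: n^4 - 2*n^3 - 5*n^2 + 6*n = (n)*(n^3 - 2*n^2 - 5*n + 6) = n*(n - 3)*(n^2 + n - 2) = n*(n - 3)*(n - 1)*(n + 2)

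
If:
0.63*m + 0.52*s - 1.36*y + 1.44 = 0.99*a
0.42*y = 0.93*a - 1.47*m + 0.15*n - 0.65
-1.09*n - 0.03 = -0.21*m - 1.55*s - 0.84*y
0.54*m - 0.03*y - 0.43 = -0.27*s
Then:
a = 1.95717673290163 - 1.03889608054213*y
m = 0.806202884330565 - 0.66759781094028*y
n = 2.69869715214645*y + 0.0996258557827405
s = 1.44630673299167*y - 0.0198131760685364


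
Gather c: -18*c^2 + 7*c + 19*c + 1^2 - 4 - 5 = -18*c^2 + 26*c - 8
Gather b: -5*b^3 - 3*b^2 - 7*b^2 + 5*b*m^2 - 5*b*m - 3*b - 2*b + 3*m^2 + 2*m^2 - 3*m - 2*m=-5*b^3 - 10*b^2 + b*(5*m^2 - 5*m - 5) + 5*m^2 - 5*m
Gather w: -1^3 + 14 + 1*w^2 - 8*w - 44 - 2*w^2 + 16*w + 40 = -w^2 + 8*w + 9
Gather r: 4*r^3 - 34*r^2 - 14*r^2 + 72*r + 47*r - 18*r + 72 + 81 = 4*r^3 - 48*r^2 + 101*r + 153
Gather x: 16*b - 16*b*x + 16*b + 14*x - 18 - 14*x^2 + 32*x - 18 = 32*b - 14*x^2 + x*(46 - 16*b) - 36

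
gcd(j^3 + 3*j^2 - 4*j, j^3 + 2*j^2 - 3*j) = j^2 - j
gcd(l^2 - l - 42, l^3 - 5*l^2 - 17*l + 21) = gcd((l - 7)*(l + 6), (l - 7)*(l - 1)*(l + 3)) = l - 7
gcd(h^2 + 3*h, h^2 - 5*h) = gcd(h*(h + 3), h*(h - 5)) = h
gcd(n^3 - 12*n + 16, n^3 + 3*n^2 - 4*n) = n + 4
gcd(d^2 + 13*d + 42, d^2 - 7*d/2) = 1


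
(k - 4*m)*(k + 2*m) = k^2 - 2*k*m - 8*m^2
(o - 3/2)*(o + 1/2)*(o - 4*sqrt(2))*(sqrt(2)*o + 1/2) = sqrt(2)*o^4 - 15*o^3/2 - sqrt(2)*o^3 - 11*sqrt(2)*o^2/4 + 15*o^2/2 + 2*sqrt(2)*o + 45*o/8 + 3*sqrt(2)/2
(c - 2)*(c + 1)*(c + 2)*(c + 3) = c^4 + 4*c^3 - c^2 - 16*c - 12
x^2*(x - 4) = x^3 - 4*x^2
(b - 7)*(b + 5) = b^2 - 2*b - 35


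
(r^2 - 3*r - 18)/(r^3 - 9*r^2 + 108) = 1/(r - 6)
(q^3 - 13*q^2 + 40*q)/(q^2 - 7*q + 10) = q*(q - 8)/(q - 2)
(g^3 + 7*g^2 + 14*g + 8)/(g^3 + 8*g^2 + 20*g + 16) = (g + 1)/(g + 2)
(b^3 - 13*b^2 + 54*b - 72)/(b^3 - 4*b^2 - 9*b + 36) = (b - 6)/(b + 3)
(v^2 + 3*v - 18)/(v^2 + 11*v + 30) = (v - 3)/(v + 5)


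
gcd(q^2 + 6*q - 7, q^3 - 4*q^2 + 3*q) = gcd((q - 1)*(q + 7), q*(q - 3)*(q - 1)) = q - 1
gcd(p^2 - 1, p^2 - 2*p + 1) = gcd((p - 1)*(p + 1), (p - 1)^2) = p - 1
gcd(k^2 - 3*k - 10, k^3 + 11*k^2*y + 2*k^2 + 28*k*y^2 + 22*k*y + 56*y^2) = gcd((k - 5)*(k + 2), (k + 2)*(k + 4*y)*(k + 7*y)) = k + 2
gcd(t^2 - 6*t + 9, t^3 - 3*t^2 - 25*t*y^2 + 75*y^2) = t - 3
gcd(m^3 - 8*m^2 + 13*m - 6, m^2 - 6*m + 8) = 1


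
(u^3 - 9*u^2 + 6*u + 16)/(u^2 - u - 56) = (u^2 - u - 2)/(u + 7)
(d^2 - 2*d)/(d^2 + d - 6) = d/(d + 3)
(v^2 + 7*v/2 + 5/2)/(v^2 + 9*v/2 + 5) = (v + 1)/(v + 2)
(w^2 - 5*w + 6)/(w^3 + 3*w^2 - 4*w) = (w^2 - 5*w + 6)/(w*(w^2 + 3*w - 4))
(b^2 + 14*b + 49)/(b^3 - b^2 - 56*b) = (b + 7)/(b*(b - 8))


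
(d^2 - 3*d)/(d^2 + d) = (d - 3)/(d + 1)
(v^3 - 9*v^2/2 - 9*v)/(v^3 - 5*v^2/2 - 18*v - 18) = v/(v + 2)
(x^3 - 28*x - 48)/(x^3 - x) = (x^3 - 28*x - 48)/(x^3 - x)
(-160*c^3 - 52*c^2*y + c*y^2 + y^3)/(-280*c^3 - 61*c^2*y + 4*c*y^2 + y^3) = (4*c + y)/(7*c + y)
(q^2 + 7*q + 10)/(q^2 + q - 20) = (q + 2)/(q - 4)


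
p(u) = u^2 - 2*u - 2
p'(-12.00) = -26.00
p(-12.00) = 166.00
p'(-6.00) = -14.00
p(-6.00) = 46.00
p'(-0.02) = -2.04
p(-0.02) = -1.96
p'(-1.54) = -5.08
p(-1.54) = 3.45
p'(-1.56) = -5.12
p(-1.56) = 3.55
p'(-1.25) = -4.50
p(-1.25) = 2.06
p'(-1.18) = -4.36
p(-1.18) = 1.75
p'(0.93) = -0.14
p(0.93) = -3.00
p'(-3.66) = -9.32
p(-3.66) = 18.72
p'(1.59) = 1.18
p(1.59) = -2.65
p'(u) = 2*u - 2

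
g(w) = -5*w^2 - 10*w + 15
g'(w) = -10*w - 10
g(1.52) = -11.75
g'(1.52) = -25.20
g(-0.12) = 16.13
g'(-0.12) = -8.80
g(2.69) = -48.08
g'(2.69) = -36.90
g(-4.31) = -34.78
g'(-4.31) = 33.10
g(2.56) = -43.37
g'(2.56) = -35.60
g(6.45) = -257.51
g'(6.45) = -74.50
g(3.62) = -86.72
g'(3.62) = -46.20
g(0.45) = 9.49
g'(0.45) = -14.50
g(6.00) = -225.00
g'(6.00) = -70.00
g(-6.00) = -105.00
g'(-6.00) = 50.00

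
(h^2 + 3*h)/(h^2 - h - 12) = h/(h - 4)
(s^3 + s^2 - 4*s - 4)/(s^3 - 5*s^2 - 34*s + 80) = (s^2 + 3*s + 2)/(s^2 - 3*s - 40)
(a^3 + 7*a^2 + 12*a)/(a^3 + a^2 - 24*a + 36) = a*(a^2 + 7*a + 12)/(a^3 + a^2 - 24*a + 36)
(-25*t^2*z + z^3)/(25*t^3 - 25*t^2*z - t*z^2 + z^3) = z/(-t + z)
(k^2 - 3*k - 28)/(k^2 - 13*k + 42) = (k + 4)/(k - 6)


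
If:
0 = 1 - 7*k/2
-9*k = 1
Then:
No Solution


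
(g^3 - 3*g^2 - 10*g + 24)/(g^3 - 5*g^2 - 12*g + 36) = (g - 4)/(g - 6)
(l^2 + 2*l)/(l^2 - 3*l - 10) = l/(l - 5)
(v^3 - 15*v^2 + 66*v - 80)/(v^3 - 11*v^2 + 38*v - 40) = (v - 8)/(v - 4)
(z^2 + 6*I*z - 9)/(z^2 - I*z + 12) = (z + 3*I)/(z - 4*I)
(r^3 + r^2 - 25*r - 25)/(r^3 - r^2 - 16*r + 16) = (r^3 + r^2 - 25*r - 25)/(r^3 - r^2 - 16*r + 16)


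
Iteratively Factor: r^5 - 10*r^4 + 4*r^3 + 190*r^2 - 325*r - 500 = (r - 5)*(r^4 - 5*r^3 - 21*r^2 + 85*r + 100) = (r - 5)^2*(r^3 - 21*r - 20) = (r - 5)^3*(r^2 + 5*r + 4) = (r - 5)^3*(r + 4)*(r + 1)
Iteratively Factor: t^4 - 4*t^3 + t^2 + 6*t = (t - 3)*(t^3 - t^2 - 2*t) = (t - 3)*(t - 2)*(t^2 + t) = t*(t - 3)*(t - 2)*(t + 1)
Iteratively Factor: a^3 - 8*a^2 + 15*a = (a - 5)*(a^2 - 3*a) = (a - 5)*(a - 3)*(a)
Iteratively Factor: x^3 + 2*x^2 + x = (x + 1)*(x^2 + x) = (x + 1)^2*(x)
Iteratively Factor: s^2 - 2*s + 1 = (s - 1)*(s - 1)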